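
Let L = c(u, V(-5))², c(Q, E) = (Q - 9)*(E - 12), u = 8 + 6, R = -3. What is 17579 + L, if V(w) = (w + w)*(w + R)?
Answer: 133179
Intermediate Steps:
u = 14
V(w) = 2*w*(-3 + w) (V(w) = (w + w)*(w - 3) = (2*w)*(-3 + w) = 2*w*(-3 + w))
c(Q, E) = (-12 + E)*(-9 + Q) (c(Q, E) = (-9 + Q)*(-12 + E) = (-12 + E)*(-9 + Q))
L = 115600 (L = (108 - 12*14 - 18*(-5)*(-3 - 5) + (2*(-5)*(-3 - 5))*14)² = (108 - 168 - 18*(-5)*(-8) + (2*(-5)*(-8))*14)² = (108 - 168 - 9*80 + 80*14)² = (108 - 168 - 720 + 1120)² = 340² = 115600)
17579 + L = 17579 + 115600 = 133179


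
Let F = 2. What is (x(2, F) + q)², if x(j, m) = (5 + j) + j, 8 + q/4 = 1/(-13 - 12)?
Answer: 335241/625 ≈ 536.39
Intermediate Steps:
q = -804/25 (q = -32 + 4/(-13 - 12) = -32 + 4/(-25) = -32 + 4*(-1/25) = -32 - 4/25 = -804/25 ≈ -32.160)
x(j, m) = 5 + 2*j
(x(2, F) + q)² = ((5 + 2*2) - 804/25)² = ((5 + 4) - 804/25)² = (9 - 804/25)² = (-579/25)² = 335241/625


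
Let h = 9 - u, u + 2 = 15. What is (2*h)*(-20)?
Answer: 160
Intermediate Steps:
u = 13 (u = -2 + 15 = 13)
h = -4 (h = 9 - 1*13 = 9 - 13 = -4)
(2*h)*(-20) = (2*(-4))*(-20) = -8*(-20) = 160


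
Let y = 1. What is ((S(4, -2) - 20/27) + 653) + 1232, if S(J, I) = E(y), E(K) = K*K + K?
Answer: 50929/27 ≈ 1886.3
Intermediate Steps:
E(K) = K + K**2 (E(K) = K**2 + K = K + K**2)
S(J, I) = 2 (S(J, I) = 1*(1 + 1) = 1*2 = 2)
((S(4, -2) - 20/27) + 653) + 1232 = ((2 - 20/27) + 653) + 1232 = (34/27 + 653) + 1232 = 17665/27 + 1232 = 50929/27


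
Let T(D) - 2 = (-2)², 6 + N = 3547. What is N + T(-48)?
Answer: 3547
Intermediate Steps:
N = 3541 (N = -6 + 3547 = 3541)
T(D) = 6 (T(D) = 2 + (-2)² = 2 + 4 = 6)
N + T(-48) = 3541 + 6 = 3547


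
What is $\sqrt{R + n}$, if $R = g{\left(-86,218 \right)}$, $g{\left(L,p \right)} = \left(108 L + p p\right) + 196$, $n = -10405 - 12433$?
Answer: $\sqrt{15594} \approx 124.88$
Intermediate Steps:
$n = -22838$
$g{\left(L,p \right)} = 196 + p^{2} + 108 L$ ($g{\left(L,p \right)} = \left(108 L + p^{2}\right) + 196 = \left(p^{2} + 108 L\right) + 196 = 196 + p^{2} + 108 L$)
$R = 38432$ ($R = 196 + 218^{2} + 108 \left(-86\right) = 196 + 47524 - 9288 = 38432$)
$\sqrt{R + n} = \sqrt{38432 - 22838} = \sqrt{15594}$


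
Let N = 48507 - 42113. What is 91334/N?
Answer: 45667/3197 ≈ 14.284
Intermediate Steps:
N = 6394
91334/N = 91334/6394 = 91334*(1/6394) = 45667/3197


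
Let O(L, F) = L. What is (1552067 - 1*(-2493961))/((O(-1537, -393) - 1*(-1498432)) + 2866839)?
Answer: 674338/727289 ≈ 0.92719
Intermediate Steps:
(1552067 - 1*(-2493961))/((O(-1537, -393) - 1*(-1498432)) + 2866839) = (1552067 - 1*(-2493961))/((-1537 - 1*(-1498432)) + 2866839) = (1552067 + 2493961)/((-1537 + 1498432) + 2866839) = 4046028/(1496895 + 2866839) = 4046028/4363734 = 4046028*(1/4363734) = 674338/727289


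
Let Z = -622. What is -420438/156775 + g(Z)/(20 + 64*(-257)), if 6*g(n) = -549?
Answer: -4595073701/1716999800 ≈ -2.6762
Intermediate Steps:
g(n) = -183/2 (g(n) = (⅙)*(-549) = -183/2)
-420438/156775 + g(Z)/(20 + 64*(-257)) = -420438/156775 - 183/(2*(20 + 64*(-257))) = -420438*1/156775 - 183/(2*(20 - 16448)) = -420438/156775 - 183/2/(-16428) = -420438/156775 - 183/2*(-1/16428) = -420438/156775 + 61/10952 = -4595073701/1716999800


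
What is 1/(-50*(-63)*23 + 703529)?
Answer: 1/775979 ≈ 1.2887e-6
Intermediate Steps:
1/(-50*(-63)*23 + 703529) = 1/(3150*23 + 703529) = 1/(72450 + 703529) = 1/775979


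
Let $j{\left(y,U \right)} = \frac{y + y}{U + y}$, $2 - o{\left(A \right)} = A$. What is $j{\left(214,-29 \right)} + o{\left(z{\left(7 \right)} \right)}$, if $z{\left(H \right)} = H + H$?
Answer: $- \frac{1792}{185} \approx -9.6865$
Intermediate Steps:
$z{\left(H \right)} = 2 H$
$o{\left(A \right)} = 2 - A$
$j{\left(y,U \right)} = \frac{2 y}{U + y}$
$j{\left(214,-29 \right)} + o{\left(z{\left(7 \right)} \right)} = 2 \cdot 214 \frac{1}{-29 + 214} + \left(2 - 2 \cdot 7\right) = 2 \cdot 214 \cdot \frac{1}{185} + \left(2 - 14\right) = \frac{428}{185} - 12 = - \frac{1792}{185}$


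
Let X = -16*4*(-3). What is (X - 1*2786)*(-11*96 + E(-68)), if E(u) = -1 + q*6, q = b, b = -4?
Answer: 2804114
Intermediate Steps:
q = -4
X = 192 (X = -64*(-3) = 192)
E(u) = -25 (E(u) = -1 - 4*6 = -1 - 24 = -25)
(X - 1*2786)*(-11*96 + E(-68)) = (192 - 1*2786)*(-11*96 - 25) = (192 - 2786)*(-1056 - 25) = -2594*(-1081) = 2804114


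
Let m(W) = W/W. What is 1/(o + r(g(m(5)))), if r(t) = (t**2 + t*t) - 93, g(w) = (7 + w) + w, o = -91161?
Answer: -1/91092 ≈ -1.0978e-5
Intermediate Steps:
m(W) = 1
g(w) = 7 + 2*w
r(t) = -93 + 2*t**2 (r(t) = (t**2 + t**2) - 93 = 2*t**2 - 93 = -93 + 2*t**2)
1/(o + r(g(m(5)))) = 1/(-91161 + (-93 + 2*(7 + 2*1)**2)) = 1/(-91161 + (-93 + 2*(7 + 2)**2)) = 1/(-91161 + (-93 + 2*9**2)) = 1/(-91161 + (-93 + 2*81)) = 1/(-91161 + (-93 + 162)) = 1/(-91161 + 69) = 1/(-91092) = -1/91092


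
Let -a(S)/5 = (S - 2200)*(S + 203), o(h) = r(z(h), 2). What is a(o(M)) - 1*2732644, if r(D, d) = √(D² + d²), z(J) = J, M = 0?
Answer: -479694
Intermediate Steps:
o(h) = √(4 + h²) (o(h) = √(h² + 2²) = √(h² + 4) = √(4 + h²))
a(S) = -5*(-2200 + S)*(203 + S) (a(S) = -5*(S - 2200)*(S + 203) = -5*(-2200 + S)*(203 + S))
a(o(M)) - 1*2732644 = (2233000 - 5*(√(4 + 0²))² + 9985*√(4 + 0²)) - 1*2732644 = (2233000 - 5*(√(4 + 0))² + 9985*√(4 + 0)) - 2732644 = (2233000 - 5*(√4)² + 9985*√4) - 2732644 = (2233000 - 5*2² + 9985*2) - 2732644 = (2233000 - 5*4 + 19970) - 2732644 = (2233000 - 20 + 19970) - 2732644 = 2252950 - 2732644 = -479694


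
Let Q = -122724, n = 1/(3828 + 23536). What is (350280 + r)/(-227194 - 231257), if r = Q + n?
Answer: -6226842385/12545053164 ≈ -0.49636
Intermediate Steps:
n = 1/27364 ≈ 3.6544e-5
r = -3358219535/27364 (r = -122724 + 1/27364 = -3358219535/27364 ≈ -1.2272e+5)
(350280 + r)/(-227194 - 231257) = (350280 - 3358219535/27364)/(-227194 - 231257) = (6226842385/27364)/(-458451) = (6226842385/27364)*(-1/458451) = -6226842385/12545053164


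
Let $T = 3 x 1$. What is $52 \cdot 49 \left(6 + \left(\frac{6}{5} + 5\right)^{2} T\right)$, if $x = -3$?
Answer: $- \frac{21655452}{25} \approx -8.6622 \cdot 10^{5}$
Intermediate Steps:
$T = -9$ ($T = 3 \left(-3\right) 1 = \left(-9\right) 1 = -9$)
$52 \cdot 49 \left(6 + \left(\frac{6}{5} + 5\right)^{2} T\right) = 52 \cdot 49 \left(6 + \left(\frac{6}{5} + 5\right)^{2} \left(-9\right)\right) = 2548 \left(6 + \left(6 \cdot \frac{1}{5} + 5\right)^{2} \left(-9\right)\right) = 2548 \left(6 + \left(\frac{6}{5} + 5\right)^{2} \left(-9\right)\right) = 2548 \left(6 + \left(\frac{31}{5}\right)^{2} \left(-9\right)\right) = 2548 \left(6 + \frac{961}{25} \left(-9\right)\right) = 2548 \left(6 - \frac{8649}{25}\right) = 2548 \left(- \frac{8499}{25}\right) = - \frac{21655452}{25}$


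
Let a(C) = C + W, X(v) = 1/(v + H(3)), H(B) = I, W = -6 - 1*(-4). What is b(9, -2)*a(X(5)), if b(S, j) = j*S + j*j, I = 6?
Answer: 294/11 ≈ 26.727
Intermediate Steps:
W = -2 (W = -6 + 4 = -2)
H(B) = 6
X(v) = 1/(6 + v) (X(v) = 1/(v + 6) = 1/(6 + v))
b(S, j) = j² + S*j (b(S, j) = S*j + j² = j² + S*j)
a(C) = -2 + C (a(C) = C - 2 = -2 + C)
b(9, -2)*a(X(5)) = (-2*(9 - 2))*(-2 + 1/(6 + 5)) = (-2*7)*(-2 + 1/11) = -14*(-2 + 1/11) = -14*(-21/11) = 294/11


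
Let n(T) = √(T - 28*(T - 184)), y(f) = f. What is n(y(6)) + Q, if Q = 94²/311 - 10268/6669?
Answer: 55733936/2074059 + √4990 ≈ 97.512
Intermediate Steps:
Q = 55733936/2074059 (Q = 8836*(1/311) - 10268*1/6669 = 8836/311 - 10268/6669 = 55733936/2074059 ≈ 26.872)
n(T) = √(5152 - 27*T) (n(T) = √(T - 28*(-184 + T)) = √(T + (5152 - 28*T)) = √(5152 - 27*T))
n(y(6)) + Q = √(5152 - 27*6) + 55733936/2074059 = √(5152 - 162) + 55733936/2074059 = √4990 + 55733936/2074059 = 55733936/2074059 + √4990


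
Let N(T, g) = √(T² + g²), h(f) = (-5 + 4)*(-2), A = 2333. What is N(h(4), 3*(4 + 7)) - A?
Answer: -2333 + √1093 ≈ -2299.9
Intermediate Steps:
h(f) = 2 (h(f) = -1*(-2) = 2)
N(h(4), 3*(4 + 7)) - A = √(2² + (3*(4 + 7))²) - 1*2333 = √(4 + (3*11)²) - 2333 = √(4 + 33²) - 2333 = √(4 + 1089) - 2333 = √1093 - 2333 = -2333 + √1093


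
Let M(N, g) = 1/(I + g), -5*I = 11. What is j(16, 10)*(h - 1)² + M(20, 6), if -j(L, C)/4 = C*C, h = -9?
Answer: -759995/19 ≈ -40000.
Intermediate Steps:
I = -11/5 (I = -⅕*11 = -11/5 ≈ -2.2000)
j(L, C) = -4*C² (j(L, C) = -4*C*C = -4*C²)
M(N, g) = 1/(-11/5 + g)
j(16, 10)*(h - 1)² + M(20, 6) = (-4*10²)*(-9 - 1)² + 5/(-11 + 5*6) = -4*100*(-10)² + 5/(-11 + 30) = -400*100 + 5/19 = -40000 + 5*(1/19) = -40000 + 5/19 = -759995/19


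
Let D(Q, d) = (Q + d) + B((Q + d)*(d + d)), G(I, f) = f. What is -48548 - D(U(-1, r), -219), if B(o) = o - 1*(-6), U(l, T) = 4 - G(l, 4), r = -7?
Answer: -144257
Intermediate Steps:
U(l, T) = 0 (U(l, T) = 4 - 1*4 = 4 - 4 = 0)
B(o) = 6 + o (B(o) = o + 6 = 6 + o)
D(Q, d) = 6 + Q + d + 2*d*(Q + d) (D(Q, d) = (Q + d) + (6 + (Q + d)*(d + d)) = (Q + d) + (6 + (Q + d)*(2*d)) = (Q + d) + (6 + 2*d*(Q + d)) = 6 + Q + d + 2*d*(Q + d))
-48548 - D(U(-1, r), -219) = -48548 - (6 + 0 - 219 + 2*(-219)*(0 - 219)) = -48548 - (6 + 0 - 219 + 2*(-219)*(-219)) = -48548 - (6 + 0 - 219 + 95922) = -48548 - 1*95709 = -48548 - 95709 = -144257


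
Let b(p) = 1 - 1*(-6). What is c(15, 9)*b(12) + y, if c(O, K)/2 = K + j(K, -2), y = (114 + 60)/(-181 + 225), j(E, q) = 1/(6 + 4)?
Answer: 14449/110 ≈ 131.35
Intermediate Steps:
j(E, q) = 1/10
b(p) = 7 (b(p) = 1 + 6 = 7)
y = 87/22 (y = 174/44 = 174*(1/44) = 87/22 ≈ 3.9545)
c(O, K) = 1/5 + 2*K (c(O, K) = 2*(K + 1/10) = 2*(1/10 + K) = 1/5 + 2*K)
c(15, 9)*b(12) + y = (1/5 + 2*9)*7 + 87/22 = (1/5 + 18)*7 + 87/22 = (91/5)*7 + 87/22 = 637/5 + 87/22 = 14449/110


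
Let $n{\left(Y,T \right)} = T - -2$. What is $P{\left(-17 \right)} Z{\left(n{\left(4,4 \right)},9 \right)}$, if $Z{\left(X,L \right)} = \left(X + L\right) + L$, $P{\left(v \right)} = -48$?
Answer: $-1152$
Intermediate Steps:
$n{\left(Y,T \right)} = 2 + T$ ($n{\left(Y,T \right)} = T + 2 = 2 + T$)
$Z{\left(X,L \right)} = X + 2 L$ ($Z{\left(X,L \right)} = \left(L + X\right) + L = X + 2 L$)
$P{\left(-17 \right)} Z{\left(n{\left(4,4 \right)},9 \right)} = - 48 \left(\left(2 + 4\right) + 2 \cdot 9\right) = - 48 \left(6 + 18\right) = \left(-48\right) 24 = -1152$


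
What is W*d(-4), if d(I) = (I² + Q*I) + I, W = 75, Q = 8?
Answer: -1500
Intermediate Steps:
d(I) = I² + 9*I (d(I) = (I² + 8*I) + I = I² + 9*I)
W*d(-4) = 75*(-4*(9 - 4)) = 75*(-4*5) = 75*(-20) = -1500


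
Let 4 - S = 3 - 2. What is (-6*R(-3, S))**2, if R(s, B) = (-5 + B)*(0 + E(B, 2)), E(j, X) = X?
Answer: 576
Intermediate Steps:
S = 3 (S = 4 - (3 - 2) = 4 - 1*1 = 4 - 1 = 3)
R(s, B) = -10 + 2*B (R(s, B) = (-5 + B)*(0 + 2) = (-5 + B)*2 = -10 + 2*B)
(-6*R(-3, S))**2 = (-6*(-10 + 2*3))**2 = (-6*(-10 + 6))**2 = (-6*(-4))**2 = 24**2 = 576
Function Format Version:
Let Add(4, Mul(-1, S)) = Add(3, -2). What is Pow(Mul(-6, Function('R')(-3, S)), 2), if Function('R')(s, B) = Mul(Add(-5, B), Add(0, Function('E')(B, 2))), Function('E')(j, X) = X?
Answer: 576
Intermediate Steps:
S = 3 (S = Add(4, Mul(-1, Add(3, -2))) = Add(4, Mul(-1, 1)) = Add(4, -1) = 3)
Function('R')(s, B) = Add(-10, Mul(2, B)) (Function('R')(s, B) = Mul(Add(-5, B), Add(0, 2)) = Mul(Add(-5, B), 2) = Add(-10, Mul(2, B)))
Pow(Mul(-6, Function('R')(-3, S)), 2) = Pow(Mul(-6, Add(-10, Mul(2, 3))), 2) = Pow(Mul(-6, Add(-10, 6)), 2) = Pow(Mul(-6, -4), 2) = Pow(24, 2) = 576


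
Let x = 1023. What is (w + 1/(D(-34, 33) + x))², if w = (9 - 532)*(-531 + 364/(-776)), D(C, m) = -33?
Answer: 178120227270176718121/2305440225 ≈ 7.7261e+10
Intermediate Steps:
w = 53923915/194 (w = -523*(-531 + 364*(-1/776)) = -523*(-531 - 91/194) = -523*(-103105/194) = 53923915/194 ≈ 2.7796e+5)
(w + 1/(D(-34, 33) + x))² = (53923915/194 + 1/(-33 + 1023))² = (53923915/194 + 1/990)² = (13346169011/48015)² = 178120227270176718121/2305440225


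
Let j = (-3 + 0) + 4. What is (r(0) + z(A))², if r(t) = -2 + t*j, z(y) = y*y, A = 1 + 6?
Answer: 2209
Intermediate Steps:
A = 7
j = 1 (j = -3 + 4 = 1)
z(y) = y²
r(t) = -2 + t (r(t) = -2 + t*1 = -2 + t)
(r(0) + z(A))² = ((-2 + 0) + 7²)² = (-2 + 49)² = 47² = 2209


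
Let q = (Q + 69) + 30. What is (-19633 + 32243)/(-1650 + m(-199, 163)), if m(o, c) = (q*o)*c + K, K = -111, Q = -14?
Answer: -6305/1379453 ≈ -0.0045707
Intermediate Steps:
q = 85 (q = (-14 + 69) + 30 = 55 + 30 = 85)
m(o, c) = -111 + 85*c*o (m(o, c) = (85*o)*c - 111 = 85*c*o - 111 = -111 + 85*c*o)
(-19633 + 32243)/(-1650 + m(-199, 163)) = (-19633 + 32243)/(-1650 + (-111 + 85*163*(-199))) = 12610/(-1650 + (-111 - 2757145)) = 12610/(-1650 - 2757256) = 12610/(-2758906) = 12610*(-1/2758906) = -6305/1379453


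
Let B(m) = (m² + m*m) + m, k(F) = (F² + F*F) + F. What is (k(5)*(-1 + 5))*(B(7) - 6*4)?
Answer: 17820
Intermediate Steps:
k(F) = F + 2*F² (k(F) = (F² + F²) + F = 2*F² + F = F + 2*F²)
B(m) = m + 2*m² (B(m) = (m² + m²) + m = 2*m² + m = m + 2*m²)
(k(5)*(-1 + 5))*(B(7) - 6*4) = ((5*(1 + 2*5))*(-1 + 5))*(7*(1 + 2*7) - 6*4) = ((5*(1 + 10))*4)*(7*(1 + 14) - 24) = ((5*11)*4)*(7*15 - 24) = (55*4)*(105 - 24) = 220*81 = 17820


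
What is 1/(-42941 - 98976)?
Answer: -1/141917 ≈ -7.0464e-6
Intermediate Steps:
1/(-42941 - 98976) = 1/(-141917) = -1/141917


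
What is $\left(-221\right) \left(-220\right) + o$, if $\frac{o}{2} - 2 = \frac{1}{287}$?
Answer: $\frac{13955090}{287} \approx 48624.0$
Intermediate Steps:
$o = \frac{1150}{287}$ ($o = 4 + \frac{2}{287} = \frac{1150}{287} \approx 4.007$)
$\left(-221\right) \left(-220\right) + o = \left(-221\right) \left(-220\right) + \frac{1150}{287} = 48620 + \frac{1150}{287} = \frac{13955090}{287}$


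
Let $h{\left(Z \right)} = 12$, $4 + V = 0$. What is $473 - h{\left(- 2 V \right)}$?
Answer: $461$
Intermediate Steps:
$V = -4$ ($V = -4 + 0 = -4$)
$473 - h{\left(- 2 V \right)} = 473 - 12 = 461$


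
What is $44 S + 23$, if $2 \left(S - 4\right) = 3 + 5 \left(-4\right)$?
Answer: $-175$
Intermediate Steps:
$S = - \frac{9}{2}$ ($S = 4 + \frac{3 + 5 \left(-4\right)}{2} = 4 + \frac{3 - 20}{2} = 4 + \frac{1}{2} \left(-17\right) = 4 - \frac{17}{2} = - \frac{9}{2} \approx -4.5$)
$44 S + 23 = 44 \left(- \frac{9}{2}\right) + 23 = -198 + 23 = -175$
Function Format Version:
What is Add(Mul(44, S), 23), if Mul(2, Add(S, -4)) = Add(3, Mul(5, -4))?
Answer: -175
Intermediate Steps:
S = Rational(-9, 2) (S = Add(4, Mul(Rational(1, 2), Add(3, Mul(5, -4)))) = Add(4, Mul(Rational(1, 2), Add(3, -20))) = Add(4, Mul(Rational(1, 2), -17)) = Add(4, Rational(-17, 2)) = Rational(-9, 2) ≈ -4.5000)
Add(Mul(44, S), 23) = Add(Mul(44, Rational(-9, 2)), 23) = Add(-198, 23) = -175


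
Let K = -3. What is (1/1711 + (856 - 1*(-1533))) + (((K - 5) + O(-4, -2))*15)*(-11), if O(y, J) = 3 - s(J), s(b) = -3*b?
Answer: 7193045/1711 ≈ 4204.0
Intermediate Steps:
O(y, J) = 3 + 3*J (O(y, J) = 3 - (-3)*J = 3 + 3*J)
(1/1711 + (856 - 1*(-1533))) + (((K - 5) + O(-4, -2))*15)*(-11) = (1/1711 + (856 - 1*(-1533))) + (((-3 - 5) + (3 + 3*(-2)))*15)*(-11) = (1/1711 + (856 + 1533)) + ((-8 + (3 - 6))*15)*(-11) = (1/1711 + 2389) + ((-8 - 3)*15)*(-11) = 4087580/1711 - 11*15*(-11) = 4087580/1711 - 165*(-11) = 4087580/1711 + 1815 = 7193045/1711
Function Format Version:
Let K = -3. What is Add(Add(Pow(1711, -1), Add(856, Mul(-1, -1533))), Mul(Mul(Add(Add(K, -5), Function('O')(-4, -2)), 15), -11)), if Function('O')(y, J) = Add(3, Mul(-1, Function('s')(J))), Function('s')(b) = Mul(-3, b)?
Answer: Rational(7193045, 1711) ≈ 4204.0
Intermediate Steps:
Function('O')(y, J) = Add(3, Mul(3, J)) (Function('O')(y, J) = Add(3, Mul(-1, Mul(-3, J))) = Add(3, Mul(3, J)))
Add(Add(Pow(1711, -1), Add(856, Mul(-1, -1533))), Mul(Mul(Add(Add(K, -5), Function('O')(-4, -2)), 15), -11)) = Add(Add(Pow(1711, -1), Add(856, Mul(-1, -1533))), Mul(Mul(Add(Add(-3, -5), Add(3, Mul(3, -2))), 15), -11)) = Add(Add(Rational(1, 1711), Add(856, 1533)), Mul(Mul(Add(-8, Add(3, -6)), 15), -11)) = Add(Add(Rational(1, 1711), 2389), Mul(Mul(Add(-8, -3), 15), -11)) = Add(Rational(4087580, 1711), Mul(Mul(-11, 15), -11)) = Add(Rational(4087580, 1711), Mul(-165, -11)) = Add(Rational(4087580, 1711), 1815) = Rational(7193045, 1711)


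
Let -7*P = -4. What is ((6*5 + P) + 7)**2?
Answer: 69169/49 ≈ 1411.6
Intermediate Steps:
P = 4/7 (P = -1/7*(-4) = 4/7 ≈ 0.57143)
((6*5 + P) + 7)**2 = ((6*5 + 4/7) + 7)**2 = ((30 + 4/7) + 7)**2 = (214/7 + 7)**2 = (263/7)**2 = 69169/49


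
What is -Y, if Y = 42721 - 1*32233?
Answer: -10488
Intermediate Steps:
Y = 10488 (Y = 42721 - 32233 = 10488)
-Y = -1*10488 = -10488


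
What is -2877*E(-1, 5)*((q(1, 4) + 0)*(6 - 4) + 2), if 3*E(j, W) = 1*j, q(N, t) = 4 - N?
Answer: 7672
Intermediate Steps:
E(j, W) = j/3 (E(j, W) = (1*j)/3 = j/3)
-2877*E(-1, 5)*((q(1, 4) + 0)*(6 - 4) + 2) = -2877*(1/3)*(-1)*(((4 - 1*1) + 0)*(6 - 4) + 2) = -(-959)*(((4 - 1) + 0)*2 + 2) = -(-959)*((3 + 0)*2 + 2) = -(-959)*(3*2 + 2) = -(-959)*(6 + 2) = -(-959)*8 = -2877*(-8/3) = 7672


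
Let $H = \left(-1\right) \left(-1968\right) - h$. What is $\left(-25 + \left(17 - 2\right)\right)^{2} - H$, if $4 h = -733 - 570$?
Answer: $- \frac{8775}{4} \approx -2193.8$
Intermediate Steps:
$h = - \frac{1303}{4}$ ($h = \frac{-733 - 570}{4} = \frac{1}{4} \left(-1303\right) = - \frac{1303}{4} \approx -325.75$)
$H = \frac{9175}{4}$ ($H = \left(-1\right) \left(-1968\right) - - \frac{1303}{4} = 1968 + \frac{1303}{4} = \frac{9175}{4} \approx 2293.8$)
$\left(-25 + \left(17 - 2\right)\right)^{2} - H = \left(-25 + \left(17 - 2\right)\right)^{2} - \frac{9175}{4} = \left(-25 + 15\right)^{2} - \frac{9175}{4} = \left(-10\right)^{2} - \frac{9175}{4} = 100 - \frac{9175}{4} = - \frac{8775}{4}$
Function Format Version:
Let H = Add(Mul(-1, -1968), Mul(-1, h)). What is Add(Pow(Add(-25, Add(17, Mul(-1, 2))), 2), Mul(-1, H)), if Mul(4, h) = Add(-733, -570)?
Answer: Rational(-8775, 4) ≈ -2193.8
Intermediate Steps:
h = Rational(-1303, 4) (h = Mul(Rational(1, 4), Add(-733, -570)) = Mul(Rational(1, 4), -1303) = Rational(-1303, 4) ≈ -325.75)
H = Rational(9175, 4) (H = Add(Mul(-1, -1968), Mul(-1, Rational(-1303, 4))) = Add(1968, Rational(1303, 4)) = Rational(9175, 4) ≈ 2293.8)
Add(Pow(Add(-25, Add(17, Mul(-1, 2))), 2), Mul(-1, H)) = Add(Pow(Add(-25, Add(17, Mul(-1, 2))), 2), Mul(-1, Rational(9175, 4))) = Add(Pow(Add(-25, Add(17, -2)), 2), Rational(-9175, 4)) = Add(Pow(Add(-25, 15), 2), Rational(-9175, 4)) = Add(Pow(-10, 2), Rational(-9175, 4)) = Add(100, Rational(-9175, 4)) = Rational(-8775, 4)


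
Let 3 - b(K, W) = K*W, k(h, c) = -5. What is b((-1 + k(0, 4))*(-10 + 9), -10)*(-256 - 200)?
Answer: -28728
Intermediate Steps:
b(K, W) = 3 - K*W
b((-1 + k(0, 4))*(-10 + 9), -10)*(-256 - 200) = (3 - 1*(-1 - 5)*(-10 + 9)*(-10))*(-256 - 200) = (3 - 1*(-6*(-1))*(-10))*(-456) = (3 - 1*6*(-10))*(-456) = (3 + 60)*(-456) = 63*(-456) = -28728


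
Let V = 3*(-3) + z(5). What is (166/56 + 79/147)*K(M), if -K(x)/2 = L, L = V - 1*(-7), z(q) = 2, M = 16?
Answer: 0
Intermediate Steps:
V = -7 (V = 3*(-3) + 2 = -9 + 2 = -7)
L = 0 (L = -7 - 1*(-7) = -7 + 7 = 0)
K(x) = 0 (K(x) = -2*0 = 0)
(166/56 + 79/147)*K(M) = (166/56 + 79/147)*0 = (166*(1/56) + 79*(1/147))*0 = (83/28 + 79/147)*0 = (2059/588)*0 = 0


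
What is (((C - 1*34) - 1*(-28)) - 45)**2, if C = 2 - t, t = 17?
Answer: 4356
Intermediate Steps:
C = -15 (C = 2 - 1*17 = 2 - 17 = -15)
(((C - 1*34) - 1*(-28)) - 45)**2 = (((-15 - 1*34) - 1*(-28)) - 45)**2 = (((-15 - 34) + 28) - 45)**2 = ((-49 + 28) - 45)**2 = (-21 - 45)**2 = (-66)**2 = 4356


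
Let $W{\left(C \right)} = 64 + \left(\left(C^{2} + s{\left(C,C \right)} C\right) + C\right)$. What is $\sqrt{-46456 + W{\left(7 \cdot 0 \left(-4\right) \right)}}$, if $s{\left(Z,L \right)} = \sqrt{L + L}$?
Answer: $2 i \sqrt{11598} \approx 215.39 i$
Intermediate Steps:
$s{\left(Z,L \right)} = \sqrt{2} \sqrt{L}$ ($s{\left(Z,L \right)} = \sqrt{2 L} = \sqrt{2} \sqrt{L}$)
$W{\left(C \right)} = 64 + C + C^{2} + \sqrt{2} C^{\frac{3}{2}}$ ($W{\left(C \right)} = 64 + \left(\left(C^{2} + \sqrt{2} \sqrt{C} C\right) + C\right) = 64 + \left(\left(C^{2} + \sqrt{2} C^{\frac{3}{2}}\right) + C\right) = 64 + \left(C + C^{2} + \sqrt{2} C^{\frac{3}{2}}\right) = 64 + C + C^{2} + \sqrt{2} C^{\frac{3}{2}}$)
$\sqrt{-46456 + W{\left(7 \cdot 0 \left(-4\right) \right)}} = \sqrt{-46456 + \left(64 + 7 \cdot 0 \left(-4\right) + \left(7 \cdot 0 \left(-4\right)\right)^{2} + \sqrt{2} \left(7 \cdot 0 \left(-4\right)\right)^{\frac{3}{2}}\right)} = \sqrt{-46456 + \left(64 + 0 \left(-4\right) + \left(0 \left(-4\right)\right)^{2} + \sqrt{2} \left(0 \left(-4\right)\right)^{\frac{3}{2}}\right)} = \sqrt{-46456 + \left(64 + 0 + 0^{2} + \sqrt{2} \cdot 0^{\frac{3}{2}}\right)} = \sqrt{-46456 + \left(64 + 0 + 0 + \sqrt{2} \cdot 0\right)} = \sqrt{-46456 + \left(64 + 0 + 0 + 0\right)} = \sqrt{-46456 + 64} = \sqrt{-46392} = 2 i \sqrt{11598}$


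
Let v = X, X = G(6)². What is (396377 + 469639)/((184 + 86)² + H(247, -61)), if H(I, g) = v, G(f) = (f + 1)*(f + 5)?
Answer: 866016/78829 ≈ 10.986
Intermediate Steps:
G(f) = (1 + f)*(5 + f)
X = 5929 (X = (5 + 6² + 6*6)² = (5 + 36 + 36)² = 77² = 5929)
v = 5929
H(I, g) = 5929
(396377 + 469639)/((184 + 86)² + H(247, -61)) = (396377 + 469639)/((184 + 86)² + 5929) = 866016/(270² + 5929) = 866016/(72900 + 5929) = 866016/78829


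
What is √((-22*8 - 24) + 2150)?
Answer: 5*√78 ≈ 44.159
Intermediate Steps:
√((-22*8 - 24) + 2150) = √((-176 - 24) + 2150) = √(-200 + 2150) = √1950 = 5*√78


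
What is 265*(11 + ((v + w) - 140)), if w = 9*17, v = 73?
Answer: 25705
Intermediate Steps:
w = 153
265*(11 + ((v + w) - 140)) = 265*(11 + ((73 + 153) - 140)) = 265*(11 + (226 - 140)) = 265*(11 + 86) = 265*97 = 25705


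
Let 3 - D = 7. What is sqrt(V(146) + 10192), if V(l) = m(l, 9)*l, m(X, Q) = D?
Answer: 2*sqrt(2402) ≈ 98.020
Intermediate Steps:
D = -4 (D = 3 - 1*7 = 3 - 7 = -4)
m(X, Q) = -4
V(l) = -4*l
sqrt(V(146) + 10192) = sqrt(-4*146 + 10192) = sqrt(-584 + 10192) = sqrt(9608) = 2*sqrt(2402)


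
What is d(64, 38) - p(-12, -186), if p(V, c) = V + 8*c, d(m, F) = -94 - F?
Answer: 1368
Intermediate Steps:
d(64, 38) - p(-12, -186) = (-94 - 1*38) - (-12 + 8*(-186)) = (-94 - 38) - (-12 - 1488) = -132 - 1*(-1500) = -132 + 1500 = 1368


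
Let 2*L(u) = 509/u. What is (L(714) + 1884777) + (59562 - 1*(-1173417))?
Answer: 4452156077/1428 ≈ 3.1178e+6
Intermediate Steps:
L(u) = 509/(2*u) (L(u) = (509/u)/2 = 509/(2*u))
(L(714) + 1884777) + (59562 - 1*(-1173417)) = ((509/2)/714 + 1884777) + (59562 - 1*(-1173417)) = ((509/2)*(1/714) + 1884777) + (59562 + 1173417) = (509/1428 + 1884777) + 1232979 = 2691462065/1428 + 1232979 = 4452156077/1428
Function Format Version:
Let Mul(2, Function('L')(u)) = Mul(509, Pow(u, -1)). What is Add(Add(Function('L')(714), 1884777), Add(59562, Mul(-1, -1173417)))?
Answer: Rational(4452156077, 1428) ≈ 3.1178e+6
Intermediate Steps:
Function('L')(u) = Mul(Rational(509, 2), Pow(u, -1)) (Function('L')(u) = Mul(Rational(1, 2), Mul(509, Pow(u, -1))) = Mul(Rational(509, 2), Pow(u, -1)))
Add(Add(Function('L')(714), 1884777), Add(59562, Mul(-1, -1173417))) = Add(Add(Mul(Rational(509, 2), Pow(714, -1)), 1884777), Add(59562, Mul(-1, -1173417))) = Add(Add(Mul(Rational(509, 2), Rational(1, 714)), 1884777), Add(59562, 1173417)) = Add(Add(Rational(509, 1428), 1884777), 1232979) = Add(Rational(2691462065, 1428), 1232979) = Rational(4452156077, 1428)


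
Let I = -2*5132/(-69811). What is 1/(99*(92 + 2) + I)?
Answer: 69811/649671430 ≈ 0.00010746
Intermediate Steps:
I = 10264/69811 (I = -10264*(-1/69811) = 10264/69811 ≈ 0.14703)
1/(99*(92 + 2) + I) = 1/(99*(92 + 2) + 10264/69811) = 1/(99*94 + 10264/69811) = 1/(9306 + 10264/69811) = 1/(649671430/69811) = 69811/649671430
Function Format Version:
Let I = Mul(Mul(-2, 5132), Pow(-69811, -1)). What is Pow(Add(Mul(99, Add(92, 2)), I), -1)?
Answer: Rational(69811, 649671430) ≈ 0.00010746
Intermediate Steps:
I = Rational(10264, 69811) (I = Mul(-10264, Rational(-1, 69811)) = Rational(10264, 69811) ≈ 0.14703)
Pow(Add(Mul(99, Add(92, 2)), I), -1) = Pow(Add(Mul(99, Add(92, 2)), Rational(10264, 69811)), -1) = Pow(Add(Mul(99, 94), Rational(10264, 69811)), -1) = Pow(Add(9306, Rational(10264, 69811)), -1) = Pow(Rational(649671430, 69811), -1) = Rational(69811, 649671430)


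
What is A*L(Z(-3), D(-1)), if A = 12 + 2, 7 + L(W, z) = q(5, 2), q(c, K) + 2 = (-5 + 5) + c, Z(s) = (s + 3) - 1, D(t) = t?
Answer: -56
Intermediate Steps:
Z(s) = 2 + s (Z(s) = (3 + s) - 1 = 2 + s)
q(c, K) = -2 + c (q(c, K) = -2 + ((-5 + 5) + c) = -2 + (0 + c) = -2 + c)
L(W, z) = -4 (L(W, z) = -7 + (-2 + 5) = -7 + 3 = -4)
A = 14
A*L(Z(-3), D(-1)) = 14*(-4) = -56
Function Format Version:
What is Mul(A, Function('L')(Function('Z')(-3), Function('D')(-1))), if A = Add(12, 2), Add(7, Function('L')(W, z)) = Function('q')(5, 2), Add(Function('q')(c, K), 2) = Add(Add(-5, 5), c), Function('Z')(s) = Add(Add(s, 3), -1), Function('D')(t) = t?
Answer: -56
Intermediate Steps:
Function('Z')(s) = Add(2, s) (Function('Z')(s) = Add(Add(3, s), -1) = Add(2, s))
Function('q')(c, K) = Add(-2, c) (Function('q')(c, K) = Add(-2, Add(Add(-5, 5), c)) = Add(-2, Add(0, c)) = Add(-2, c))
Function('L')(W, z) = -4 (Function('L')(W, z) = Add(-7, Add(-2, 5)) = Add(-7, 3) = -4)
A = 14
Mul(A, Function('L')(Function('Z')(-3), Function('D')(-1))) = Mul(14, -4) = -56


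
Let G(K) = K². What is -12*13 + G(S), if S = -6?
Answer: -120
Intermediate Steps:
-12*13 + G(S) = -12*13 + (-6)² = -156 + 36 = -120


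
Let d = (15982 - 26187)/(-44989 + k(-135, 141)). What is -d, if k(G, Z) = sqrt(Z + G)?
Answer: -91822549/404802023 - 2041*sqrt(6)/404802023 ≈ -0.22685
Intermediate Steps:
k(G, Z) = sqrt(G + Z)
d = -10205/(-44989 + sqrt(6)) (d = (15982 - 26187)/(-44989 + sqrt(-135 + 141)) = -10205/(-44989 + sqrt(6)) ≈ 0.22685)
-d = -(91822549/404802023 + 2041*sqrt(6)/404802023) = -91822549/404802023 - 2041*sqrt(6)/404802023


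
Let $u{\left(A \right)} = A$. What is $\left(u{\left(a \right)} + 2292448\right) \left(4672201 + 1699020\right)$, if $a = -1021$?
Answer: $14599187822367$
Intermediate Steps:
$\left(u{\left(a \right)} + 2292448\right) \left(4672201 + 1699020\right) = \left(-1021 + 2292448\right) \left(4672201 + 1699020\right) = 2291427 \cdot 6371221 = 14599187822367$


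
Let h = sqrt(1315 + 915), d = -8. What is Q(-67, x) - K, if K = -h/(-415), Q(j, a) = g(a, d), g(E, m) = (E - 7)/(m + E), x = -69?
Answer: 76/77 - sqrt(2230)/415 ≈ 0.87322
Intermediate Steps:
h = sqrt(2230) ≈ 47.223
g(E, m) = (-7 + E)/(E + m)
Q(j, a) = (-7 + a)/(-8 + a) (Q(j, a) = (-7 + a)/(a - 8) = (-7 + a)/(-8 + a))
K = sqrt(2230)/415 (K = -sqrt(2230)/(-415) = -sqrt(2230)*(-1)/415 = -(-1)*sqrt(2230)/415 = sqrt(2230)/415 ≈ 0.11379)
Q(-67, x) - K = (-7 - 69)/(-8 - 69) - sqrt(2230)/415 = -76/(-77) - sqrt(2230)/415 = -1/77*(-76) - sqrt(2230)/415 = 76/77 - sqrt(2230)/415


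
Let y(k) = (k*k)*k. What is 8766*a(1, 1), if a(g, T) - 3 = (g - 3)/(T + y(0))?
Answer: 8766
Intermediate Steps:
y(k) = k³ (y(k) = k²*k = k³)
a(g, T) = 3 + (-3 + g)/T (a(g, T) = 3 + (g - 3)/(T + 0³) = 3 + (-3 + g)/(T + 0) = 3 + (-3 + g)/T)
8766*a(1, 1) = 8766*((-3 + 1 + 3*1)/1) = 8766*(1*(-3 + 1 + 3)) = 8766*(1*1) = 8766*1 = 8766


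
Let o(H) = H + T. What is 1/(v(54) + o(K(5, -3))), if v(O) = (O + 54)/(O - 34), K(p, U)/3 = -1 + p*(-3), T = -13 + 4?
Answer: -5/258 ≈ -0.019380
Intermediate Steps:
T = -9
K(p, U) = -3 - 9*p (K(p, U) = 3*(-1 + p*(-3)) = 3*(-1 - 3*p) = -3 - 9*p)
v(O) = (54 + O)/(-34 + O)
o(H) = -9 + H (o(H) = H - 9 = -9 + H)
1/(v(54) + o(K(5, -3))) = 1/((54 + 54)/(-34 + 54) + (-9 + (-3 - 9*5))) = 1/(108/20 + (-9 + (-3 - 45))) = 1/((1/20)*108 + (-9 - 48)) = 1/(27/5 - 57) = 1/(-258/5) = -5/258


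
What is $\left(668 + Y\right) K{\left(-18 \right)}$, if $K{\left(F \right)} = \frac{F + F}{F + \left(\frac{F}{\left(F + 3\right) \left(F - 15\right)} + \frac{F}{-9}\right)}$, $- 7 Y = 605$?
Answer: $\frac{447810}{343} \approx 1305.6$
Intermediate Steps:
$Y = - \frac{605}{7}$ ($Y = \left(- \frac{1}{7}\right) 605 = - \frac{605}{7} \approx -86.429$)
$K{\left(F \right)} = \frac{2 F}{\frac{8 F}{9} + \frac{F}{\left(-15 + F\right) \left(3 + F\right)}}$ ($K{\left(F \right)} = \frac{2 F}{F + \left(\frac{F}{\left(3 + F\right) \left(-15 + F\right)} + F \left(- \frac{1}{9}\right)\right)} = \frac{2 F}{F - \left(\frac{F}{9} - \frac{F}{\left(-15 + F\right) \left(3 + F\right)}\right)} = \frac{2 F}{\frac{8 F}{9} + \frac{F}{\left(-15 + F\right) \left(3 + F\right)}}$)
$\left(668 + Y\right) K{\left(-18 \right)} = \left(668 - \frac{605}{7}\right) \frac{18 \left(45 - \left(-18\right)^{2} + 12 \left(-18\right)\right)}{351 - 8 \left(-18\right)^{2} + 96 \left(-18\right)} = \frac{4071 \frac{18 \left(45 - 324 - 216\right)}{351 - 2592 - 1728}}{7} = \frac{4071 \cdot 18 \frac{1}{-3969} \left(-495\right)}{7} = \frac{4071 \cdot 18 \left(- \frac{1}{3969}\right) \left(-495\right)}{7} = \frac{4071}{7} \cdot \frac{110}{49} = \frac{447810}{343}$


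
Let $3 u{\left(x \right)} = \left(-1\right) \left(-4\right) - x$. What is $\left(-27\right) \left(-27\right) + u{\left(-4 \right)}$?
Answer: $\frac{2195}{3} \approx 731.67$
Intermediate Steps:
$u{\left(x \right)} = \frac{4}{3} - \frac{x}{3}$ ($u{\left(x \right)} = \frac{\left(-1\right) \left(-4\right) - x}{3} = \frac{4 - x}{3} = \frac{4}{3} - \frac{x}{3}$)
$\left(-27\right) \left(-27\right) + u{\left(-4 \right)} = \left(-27\right) \left(-27\right) + \left(\frac{4}{3} - - \frac{4}{3}\right) = 729 + \left(\frac{4}{3} + \frac{4}{3}\right) = 729 + \frac{8}{3} = \frac{2195}{3}$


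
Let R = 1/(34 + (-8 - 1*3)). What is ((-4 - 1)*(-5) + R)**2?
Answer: 331776/529 ≈ 627.18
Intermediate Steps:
R = 1/23 (R = 1/(34 + (-8 - 3)) = 1/(34 - 11) = 1/23 ≈ 0.043478)
((-4 - 1)*(-5) + R)**2 = ((-4 - 1)*(-5) + 1/23)**2 = (-5*(-5) + 1/23)**2 = (25 + 1/23)**2 = (576/23)**2 = 331776/529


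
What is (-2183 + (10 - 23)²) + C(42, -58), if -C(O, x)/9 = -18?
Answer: -1852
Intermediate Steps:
C(O, x) = 162 (C(O, x) = -9*(-18) = 162)
(-2183 + (10 - 23)²) + C(42, -58) = (-2183 + (10 - 23)²) + 162 = (-2183 + (-13)²) + 162 = (-2183 + 169) + 162 = -2014 + 162 = -1852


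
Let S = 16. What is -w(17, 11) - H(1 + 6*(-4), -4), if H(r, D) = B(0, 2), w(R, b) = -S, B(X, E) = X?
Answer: 16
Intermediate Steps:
w(R, b) = -16 (w(R, b) = -1*16 = -16)
H(r, D) = 0
-w(17, 11) - H(1 + 6*(-4), -4) = -1*(-16) - 1*0 = 16 + 0 = 16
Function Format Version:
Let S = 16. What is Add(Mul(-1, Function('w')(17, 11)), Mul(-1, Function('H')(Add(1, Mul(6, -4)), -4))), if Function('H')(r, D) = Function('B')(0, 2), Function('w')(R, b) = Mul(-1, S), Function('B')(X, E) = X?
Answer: 16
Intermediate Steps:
Function('w')(R, b) = -16 (Function('w')(R, b) = Mul(-1, 16) = -16)
Function('H')(r, D) = 0
Add(Mul(-1, Function('w')(17, 11)), Mul(-1, Function('H')(Add(1, Mul(6, -4)), -4))) = Add(Mul(-1, -16), Mul(-1, 0)) = Add(16, 0) = 16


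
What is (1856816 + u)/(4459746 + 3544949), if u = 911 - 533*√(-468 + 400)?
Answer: 1857727/8004695 - 1066*I*√17/8004695 ≈ 0.23208 - 0.00054908*I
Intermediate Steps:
u = 911 - 1066*I*√17 ≈ 911.0 - 4395.2*I
(1856816 + u)/(4459746 + 3544949) = (1856816 + (911 - 1066*I*√17))/(4459746 + 3544949) = (1857727 - 1066*I*√17)/8004695 = (1857727 - 1066*I*√17)*(1/8004695) = 1857727/8004695 - 1066*I*√17/8004695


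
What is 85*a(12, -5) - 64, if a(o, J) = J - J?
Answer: -64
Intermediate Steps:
a(o, J) = 0
85*a(12, -5) - 64 = 85*0 - 64 = 0 - 64 = -64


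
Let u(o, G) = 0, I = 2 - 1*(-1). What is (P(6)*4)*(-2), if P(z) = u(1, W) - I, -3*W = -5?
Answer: 24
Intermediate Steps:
I = 3 (I = 2 + 1 = 3)
W = 5/3 (W = -1/3*(-5) = 5/3 ≈ 1.6667)
P(z) = -3 (P(z) = 0 - 1*3 = 0 - 3 = -3)
(P(6)*4)*(-2) = -3*4*(-2) = -12*(-2) = 24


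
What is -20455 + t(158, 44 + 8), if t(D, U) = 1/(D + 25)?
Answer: -3743264/183 ≈ -20455.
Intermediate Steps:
t(D, U) = 1/(25 + D)
-20455 + t(158, 44 + 8) = -20455 + 1/(25 + 158) = -20455 + 1/183 = -3743264/183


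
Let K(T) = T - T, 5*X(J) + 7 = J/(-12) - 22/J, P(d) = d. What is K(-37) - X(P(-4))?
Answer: 7/30 ≈ 0.23333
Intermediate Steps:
X(J) = -7/5 - 22/(5*J) - J/60 (X(J) = -7/5 + (J/(-12) - 22/J)/5 = -7/5 + (J*(-1/12) - 22/J)/5 = -7/5 + (-J/12 - 22/J)/5 = -7/5 + (-22/J - J/12)/5 = -7/5 + (-22/(5*J) - J/60) = -7/5 - 22/(5*J) - J/60)
K(T) = 0
K(-37) - X(P(-4)) = 0 - (-264 - 1*(-4)*(84 - 4))/(60*(-4)) = 0 - (-1)*(-264 - 1*(-4)*80)/(60*4) = 0 - (-1)*(-264 + 320)/(60*4) = 0 - (-1)*56/(60*4) = 0 - 1*(-7/30) = 0 + 7/30 = 7/30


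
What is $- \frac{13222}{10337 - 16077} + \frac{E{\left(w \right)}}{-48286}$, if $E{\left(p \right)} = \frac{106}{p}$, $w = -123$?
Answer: $\frac{68404547}{29695890} \approx 2.3035$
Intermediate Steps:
$- \frac{13222}{10337 - 16077} + \frac{E{\left(w \right)}}{-48286} = - \frac{13222}{10337 - 16077} + \frac{106 \frac{1}{-123}}{-48286} = - \frac{13222}{-5740} + 106 \left(- \frac{1}{123}\right) \left(- \frac{1}{48286}\right) = \left(-13222\right) \left(- \frac{1}{5740}\right) - - \frac{53}{2969589} = \frac{6611}{2870} + \frac{53}{2969589} = \frac{68404547}{29695890}$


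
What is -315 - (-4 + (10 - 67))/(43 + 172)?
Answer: -67664/215 ≈ -314.72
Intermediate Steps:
-315 - (-4 + (10 - 67))/(43 + 172) = -315 - (-4 - 57)/215 = -315 - (-61)/215 = -315 - 1*(-61/215) = -315 + 61/215 = -67664/215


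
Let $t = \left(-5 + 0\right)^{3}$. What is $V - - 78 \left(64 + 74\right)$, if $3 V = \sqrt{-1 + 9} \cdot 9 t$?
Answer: $10764 - 750 \sqrt{2} \approx 9703.3$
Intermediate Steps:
$t = -125$ ($t = \left(-5\right)^{3} = -125$)
$V = - 750 \sqrt{2}$ ($V = \frac{\sqrt{-1 + 9} \cdot 9 \left(-125\right)}{3} = \frac{\sqrt{8} \cdot 9 \left(-125\right)}{3} = \frac{2 \sqrt{2} \cdot 9 \left(-125\right)}{3} = \frac{18 \sqrt{2} \left(-125\right)}{3} = \frac{\left(-2250\right) \sqrt{2}}{3} = - 750 \sqrt{2} \approx -1060.7$)
$V - - 78 \left(64 + 74\right) = - 750 \sqrt{2} - - 78 \left(64 + 74\right) = - 750 \sqrt{2} - \left(-78\right) 138 = - 750 \sqrt{2} - -10764 = - 750 \sqrt{2} + 10764 = 10764 - 750 \sqrt{2}$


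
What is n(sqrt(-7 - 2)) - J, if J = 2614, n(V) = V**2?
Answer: -2623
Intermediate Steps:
n(sqrt(-7 - 2)) - J = (sqrt(-7 - 2))**2 - 1*2614 = (sqrt(-9))**2 - 2614 = (3*I)**2 - 2614 = -9 - 2614 = -2623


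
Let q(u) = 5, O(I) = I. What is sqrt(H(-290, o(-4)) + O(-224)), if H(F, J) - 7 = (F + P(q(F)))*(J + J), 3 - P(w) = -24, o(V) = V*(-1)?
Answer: I*sqrt(2321) ≈ 48.177*I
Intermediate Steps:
o(V) = -V
P(w) = 27 (P(w) = 3 - 1*(-24) = 3 + 24 = 27)
H(F, J) = 7 + 2*J*(27 + F) (H(F, J) = 7 + (F + 27)*(J + J) = 7 + (27 + F)*(2*J) = 7 + 2*J*(27 + F))
sqrt(H(-290, o(-4)) + O(-224)) = sqrt((7 + 54*(-1*(-4)) + 2*(-290)*(-1*(-4))) - 224) = sqrt((7 + 54*4 + 2*(-290)*4) - 224) = sqrt((7 + 216 - 2320) - 224) = sqrt(-2097 - 224) = sqrt(-2321) = I*sqrt(2321)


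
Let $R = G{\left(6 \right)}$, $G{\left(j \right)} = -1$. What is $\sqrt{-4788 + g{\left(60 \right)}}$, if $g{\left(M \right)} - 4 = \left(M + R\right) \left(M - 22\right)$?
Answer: $i \sqrt{2542} \approx 50.418 i$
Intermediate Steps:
$R = -1$
$g{\left(M \right)} = 4 + \left(-1 + M\right) \left(-22 + M\right)$ ($g{\left(M \right)} = 4 + \left(M - 1\right) \left(M - 22\right) = 4 + \left(-1 + M\right) \left(-22 + M\right)$)
$\sqrt{-4788 + g{\left(60 \right)}} = \sqrt{-4788 + \left(26 + 60^{2} - 1380\right)} = \sqrt{-4788 + \left(26 + 3600 - 1380\right)} = \sqrt{-4788 + 2246} = \sqrt{-2542} = i \sqrt{2542}$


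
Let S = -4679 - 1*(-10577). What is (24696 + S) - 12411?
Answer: 18183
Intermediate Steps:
S = 5898 (S = -4679 + 10577 = 5898)
(24696 + S) - 12411 = (24696 + 5898) - 12411 = 30594 - 12411 = 18183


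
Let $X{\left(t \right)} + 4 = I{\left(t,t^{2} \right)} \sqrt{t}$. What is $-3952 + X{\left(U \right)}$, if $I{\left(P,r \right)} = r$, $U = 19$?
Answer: $-3956 + 361 \sqrt{19} \approx -2382.4$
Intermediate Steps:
$X{\left(t \right)} = -4 + t^{\frac{5}{2}}$ ($X{\left(t \right)} = -4 + t^{2} \sqrt{t} = -4 + t^{\frac{5}{2}}$)
$-3952 + X{\left(U \right)} = -3952 - \left(4 - 19^{\frac{5}{2}}\right) = -3952 - \left(4 - 361 \sqrt{19}\right) = -3956 + 361 \sqrt{19}$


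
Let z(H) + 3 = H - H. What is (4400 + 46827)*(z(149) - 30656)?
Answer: -1570568593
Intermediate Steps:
z(H) = -3 (z(H) = -3 + (H - H) = -3 + 0 = -3)
(4400 + 46827)*(z(149) - 30656) = (4400 + 46827)*(-3 - 30656) = 51227*(-30659) = -1570568593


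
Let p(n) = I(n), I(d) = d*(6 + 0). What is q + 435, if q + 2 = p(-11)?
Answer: 367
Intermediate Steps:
I(d) = 6*d (I(d) = d*6 = 6*d)
p(n) = 6*n
q = -68 (q = -2 + 6*(-11) = -2 - 66 = -68)
q + 435 = -68 + 435 = 367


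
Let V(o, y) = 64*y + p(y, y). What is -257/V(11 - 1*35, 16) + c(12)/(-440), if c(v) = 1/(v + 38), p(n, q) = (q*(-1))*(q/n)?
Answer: -176719/693000 ≈ -0.25501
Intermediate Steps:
p(n, q) = -q²/n (p(n, q) = (-q)*(q/n) = -q²/n)
V(o, y) = 63*y (V(o, y) = 64*y - y²/y = 64*y - y = 63*y)
c(v) = 1/(38 + v)
-257/V(11 - 1*35, 16) + c(12)/(-440) = -257/(63*16) + 1/((38 + 12)*(-440)) = -257/1008 - 1/440/50 = -257*1/1008 + (1/50)*(-1/440) = -257/1008 - 1/22000 = -176719/693000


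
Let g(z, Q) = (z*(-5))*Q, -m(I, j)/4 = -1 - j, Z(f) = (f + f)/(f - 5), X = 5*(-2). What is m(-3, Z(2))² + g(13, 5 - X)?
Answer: -8759/9 ≈ -973.22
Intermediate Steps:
X = -10
Z(f) = 2*f/(-5 + f) (Z(f) = (2*f)/(-5 + f) = 2*f/(-5 + f))
m(I, j) = 4 + 4*j (m(I, j) = -4*(-1 - j) = 4 + 4*j)
g(z, Q) = -5*Q*z (g(z, Q) = (-5*z)*Q = -5*Q*z)
m(-3, Z(2))² + g(13, 5 - X) = (4 + 4*(2*2/(-5 + 2)))² - 5*(5 - 1*(-10))*13 = (4 + 4*(2*2/(-3)))² - 5*(5 + 10)*13 = (4 + 4*(2*2*(-⅓)))² - 5*15*13 = (4 + 4*(-4/3))² - 975 = (4 - 16/3)² - 975 = (-4/3)² - 975 = 16/9 - 975 = -8759/9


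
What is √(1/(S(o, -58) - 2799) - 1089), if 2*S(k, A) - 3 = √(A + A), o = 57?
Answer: √((6092957 - 2178*I*√29)/(-5595 + 2*I*√29)) ≈ 0.e-8 - 33.0*I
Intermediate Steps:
S(k, A) = 3/2 + √2*√A/2 (S(k, A) = 3/2 + √(A + A)/2 = 3/2 + √(2*A)/2 = 3/2 + (√2*√A)/2 = 3/2 + √2*√A/2)
√(1/(S(o, -58) - 2799) - 1089) = √(1/((3/2 + √2*√(-58)/2) - 2799) - 1089) = √(1/((3/2 + √2*(I*√58)/2) - 2799) - 1089) = √(1/((3/2 + I*√29) - 2799) - 1089) = √(1/(-5595/2 + I*√29) - 1089) = √(-1089 + 1/(-5595/2 + I*√29))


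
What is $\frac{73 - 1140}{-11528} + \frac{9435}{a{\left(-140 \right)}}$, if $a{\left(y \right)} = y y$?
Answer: $\frac{294727}{513520} \approx 0.57393$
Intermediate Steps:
$a{\left(y \right)} = y^{2}$
$\frac{73 - 1140}{-11528} + \frac{9435}{a{\left(-140 \right)}} = \frac{73 - 1140}{-11528} + \frac{9435}{\left(-140\right)^{2}} = \left(73 - 1140\right) \left(- \frac{1}{11528}\right) + \frac{9435}{19600} = \left(-1067\right) \left(- \frac{1}{11528}\right) + 9435 \cdot \frac{1}{19600} = \frac{97}{1048} + \frac{1887}{3920} = \frac{294727}{513520}$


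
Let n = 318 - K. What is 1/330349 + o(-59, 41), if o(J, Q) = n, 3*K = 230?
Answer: 239172679/991047 ≈ 241.33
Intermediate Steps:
K = 230/3 (K = (⅓)*230 = 230/3 ≈ 76.667)
n = 724/3 (n = 318 - 1*230/3 = 318 - 230/3 = 724/3 ≈ 241.33)
o(J, Q) = 724/3
1/330349 + o(-59, 41) = 1/330349 + 724/3 = 239172679/991047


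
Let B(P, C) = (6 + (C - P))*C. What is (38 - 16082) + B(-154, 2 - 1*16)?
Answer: -18088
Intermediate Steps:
B(P, C) = C*(6 + C - P) (B(P, C) = (6 + C - P)*C = C*(6 + C - P))
(38 - 16082) + B(-154, 2 - 1*16) = (38 - 16082) + (2 - 1*16)*(6 + (2 - 1*16) - 1*(-154)) = -16044 + (2 - 16)*(6 + (2 - 16) + 154) = -16044 - 14*(6 - 14 + 154) = -16044 - 14*146 = -16044 - 2044 = -18088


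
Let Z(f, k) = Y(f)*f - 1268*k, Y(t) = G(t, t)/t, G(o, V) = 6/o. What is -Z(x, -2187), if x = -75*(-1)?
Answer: -69327902/25 ≈ -2.7731e+6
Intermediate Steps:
x = 75
Y(t) = 6/t² (Y(t) = (6/t)/t = 6/t²)
Z(f, k) = -1268*k + 6/f (Z(f, k) = (6/f²)*f - 1268*k = 6/f - 1268*k = -1268*k + 6/f)
-Z(x, -2187) = -(-1268*(-2187) + 6/75) = -(2773116 + 6*(1/75)) = -(2773116 + 2/25) = -1*69327902/25 = -69327902/25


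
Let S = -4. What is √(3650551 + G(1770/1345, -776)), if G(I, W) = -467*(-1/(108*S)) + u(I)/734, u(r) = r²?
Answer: 7*√941030937962717439/3554028 ≈ 1910.6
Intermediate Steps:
G(I, W) = -467/432 + I²/734 (G(I, W) = -467/((-108*(-4))) + I²/734 = -467/432 + I²*(1/734) = -467*1/432 + I²/734 = -467/432 + I²/734)
√(3650551 + G(1770/1345, -776)) = √(3650551 + (-467/432 + (1770/1345)²/734)) = √(3650551 + (-467/432 + (1770*(1/1345))²/734)) = √(3650551 + (-467/432 + (354/269)²/734)) = √(3650551 + (-467/432 + (1/734)*(125316/72361))) = √(3650551 + (-467/432 + 62658/26556487)) = √(3650551 - 12374811173/11472402384) = √(41880577620502411/11472402384) = 7*√941030937962717439/3554028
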